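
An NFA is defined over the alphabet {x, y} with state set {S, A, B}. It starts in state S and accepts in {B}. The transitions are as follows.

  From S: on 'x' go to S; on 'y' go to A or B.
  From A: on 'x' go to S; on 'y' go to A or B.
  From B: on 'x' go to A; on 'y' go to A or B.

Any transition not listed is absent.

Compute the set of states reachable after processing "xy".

{A, B}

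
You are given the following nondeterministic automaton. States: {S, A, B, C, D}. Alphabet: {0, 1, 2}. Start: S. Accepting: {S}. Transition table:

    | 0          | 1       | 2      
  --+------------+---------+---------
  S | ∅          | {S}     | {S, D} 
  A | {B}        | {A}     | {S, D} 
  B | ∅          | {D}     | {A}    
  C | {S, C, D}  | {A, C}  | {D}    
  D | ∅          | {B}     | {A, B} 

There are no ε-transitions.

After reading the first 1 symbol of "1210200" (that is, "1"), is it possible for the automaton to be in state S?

Yes

Start in {S}.
Read '1': S→{S}; now {S}.
State S is in {S}.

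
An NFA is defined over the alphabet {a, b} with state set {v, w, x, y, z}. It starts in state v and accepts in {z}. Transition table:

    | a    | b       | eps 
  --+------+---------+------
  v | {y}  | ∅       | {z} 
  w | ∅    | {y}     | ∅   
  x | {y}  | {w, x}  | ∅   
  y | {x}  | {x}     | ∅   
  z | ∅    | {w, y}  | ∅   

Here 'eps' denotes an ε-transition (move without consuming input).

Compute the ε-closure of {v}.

{v, z}

Begin with {v}.
ε-move v → z; add z.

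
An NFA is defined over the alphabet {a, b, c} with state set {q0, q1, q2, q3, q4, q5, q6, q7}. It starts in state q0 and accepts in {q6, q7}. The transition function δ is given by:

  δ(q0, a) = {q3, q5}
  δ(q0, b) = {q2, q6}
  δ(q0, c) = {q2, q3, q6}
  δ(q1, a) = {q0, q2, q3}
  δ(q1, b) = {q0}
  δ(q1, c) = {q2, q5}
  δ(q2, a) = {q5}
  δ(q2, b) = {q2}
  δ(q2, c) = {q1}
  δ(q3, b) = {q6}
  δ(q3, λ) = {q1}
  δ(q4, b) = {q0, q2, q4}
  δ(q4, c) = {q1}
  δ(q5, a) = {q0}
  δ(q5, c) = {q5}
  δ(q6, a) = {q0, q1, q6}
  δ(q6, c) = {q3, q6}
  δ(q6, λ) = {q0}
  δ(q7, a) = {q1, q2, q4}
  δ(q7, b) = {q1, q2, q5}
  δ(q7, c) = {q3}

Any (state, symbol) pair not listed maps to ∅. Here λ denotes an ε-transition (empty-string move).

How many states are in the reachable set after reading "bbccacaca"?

Start in {q0}.
Read 'b': q0→{q2, q6}; union {q2, q6}; ε-closure = {q0, q2, q6}.
Read 'b': q0→{q2, q6}, q2→{q2}, q6→∅; union {q2, q6}; ε-closure = {q0, q2, q6}.
Read 'c': q0→{q2, q3, q6}, q2→{q1}, q6→{q3, q6}; union {q1, q2, q3, q6}; ε-closure = {q0, q1, q2, q3, q6}.
Read 'c': q0→{q2, q3, q6}, q1→{q2, q5}, q2→{q1}, q3→∅, q6→{q3, q6}; union {q1, q2, q3, q5, q6}; ε-closure = {q0, q1, q2, q3, q5, q6}.
Read 'a': q0→{q3, q5}, q1→{q0, q2, q3}, q2→{q5}, q3→∅, q5→{q0}, q6→{q0, q1, q6}; now {q0, q1, q2, q3, q5, q6}.
Read 'c': q0→{q2, q3, q6}, q1→{q2, q5}, q2→{q1}, q3→∅, q5→{q5}, q6→{q3, q6}; union {q1, q2, q3, q5, q6}; ε-closure = {q0, q1, q2, q3, q5, q6}.
Read 'a': q0→{q3, q5}, q1→{q0, q2, q3}, q2→{q5}, q3→∅, q5→{q0}, q6→{q0, q1, q6}; now {q0, q1, q2, q3, q5, q6}.
Read 'c': q0→{q2, q3, q6}, q1→{q2, q5}, q2→{q1}, q3→∅, q5→{q5}, q6→{q3, q6}; union {q1, q2, q3, q5, q6}; ε-closure = {q0, q1, q2, q3, q5, q6}.
Read 'a': q0→{q3, q5}, q1→{q0, q2, q3}, q2→{q5}, q3→∅, q5→{q0}, q6→{q0, q1, q6}; now {q0, q1, q2, q3, q5, q6}.
That set has 6 states.

6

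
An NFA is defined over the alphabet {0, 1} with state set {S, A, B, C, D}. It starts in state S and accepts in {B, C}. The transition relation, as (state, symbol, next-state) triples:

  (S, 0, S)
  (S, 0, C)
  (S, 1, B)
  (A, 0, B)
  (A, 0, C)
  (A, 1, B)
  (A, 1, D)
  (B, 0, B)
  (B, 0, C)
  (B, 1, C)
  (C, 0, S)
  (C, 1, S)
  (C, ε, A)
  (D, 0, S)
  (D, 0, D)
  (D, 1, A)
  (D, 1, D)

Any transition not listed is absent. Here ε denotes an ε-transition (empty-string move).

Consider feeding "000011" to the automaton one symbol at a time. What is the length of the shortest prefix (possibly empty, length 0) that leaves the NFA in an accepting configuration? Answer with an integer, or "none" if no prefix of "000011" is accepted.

1

Start in {S}.
Read '0': {S} → {S, A, C}.
None of the earlier sets intersect F, but {S, A, C} does.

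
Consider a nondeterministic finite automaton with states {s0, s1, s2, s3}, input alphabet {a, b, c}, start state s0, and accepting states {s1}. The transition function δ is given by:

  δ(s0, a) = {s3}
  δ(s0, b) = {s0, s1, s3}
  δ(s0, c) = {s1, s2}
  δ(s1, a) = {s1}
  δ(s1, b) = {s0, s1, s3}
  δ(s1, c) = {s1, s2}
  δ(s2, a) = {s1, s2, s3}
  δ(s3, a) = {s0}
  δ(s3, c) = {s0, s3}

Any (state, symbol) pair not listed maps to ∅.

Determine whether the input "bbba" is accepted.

Yes

Start in {s0}.
Read 'b': {s0} → {s0, s1, s3}.
Read 'b': {s0, s1, s3} → {s0, s1, s3}.
Read 'b': {s0, s1, s3} → {s0, s1, s3}.
Read 'a': {s0, s1, s3} → {s0, s1, s3}.
The final set {s0, s1, s3} contains the accepting state s1.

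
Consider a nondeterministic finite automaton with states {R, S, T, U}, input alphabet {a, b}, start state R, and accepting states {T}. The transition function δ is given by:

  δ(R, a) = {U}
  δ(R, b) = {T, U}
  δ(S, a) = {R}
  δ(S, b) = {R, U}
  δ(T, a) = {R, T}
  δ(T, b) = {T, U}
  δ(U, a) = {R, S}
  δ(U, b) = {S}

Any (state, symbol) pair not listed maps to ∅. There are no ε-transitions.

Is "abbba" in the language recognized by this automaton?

Yes

Start in {R}.
Read 'a': R→{U}; now {U}.
Read 'b': U→{S}; now {S}.
Read 'b': S→{R, U}; now {R, U}.
Read 'b': R→{T, U}, U→{S}; now {S, T, U}.
Read 'a': S→{R}, T→{R, T}, U→{R, S}; now {R, S, T}.
The final set {R, S, T} contains the accepting state T.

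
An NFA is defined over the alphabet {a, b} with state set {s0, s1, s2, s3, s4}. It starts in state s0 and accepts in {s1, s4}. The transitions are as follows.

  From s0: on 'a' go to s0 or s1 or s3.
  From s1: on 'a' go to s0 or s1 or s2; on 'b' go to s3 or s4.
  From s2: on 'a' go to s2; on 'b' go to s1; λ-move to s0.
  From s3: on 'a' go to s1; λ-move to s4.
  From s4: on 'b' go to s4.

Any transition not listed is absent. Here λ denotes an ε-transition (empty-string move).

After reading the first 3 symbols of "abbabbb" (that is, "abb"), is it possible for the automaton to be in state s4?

Yes

Start in {s0}.
Read 'a': {s0} → {s0, s1, s3, s4}.
Read 'b': {s0, s1, s3, s4} → {s3, s4}.
Read 'b': {s3, s4} → {s4}.
State s4 is in {s4}.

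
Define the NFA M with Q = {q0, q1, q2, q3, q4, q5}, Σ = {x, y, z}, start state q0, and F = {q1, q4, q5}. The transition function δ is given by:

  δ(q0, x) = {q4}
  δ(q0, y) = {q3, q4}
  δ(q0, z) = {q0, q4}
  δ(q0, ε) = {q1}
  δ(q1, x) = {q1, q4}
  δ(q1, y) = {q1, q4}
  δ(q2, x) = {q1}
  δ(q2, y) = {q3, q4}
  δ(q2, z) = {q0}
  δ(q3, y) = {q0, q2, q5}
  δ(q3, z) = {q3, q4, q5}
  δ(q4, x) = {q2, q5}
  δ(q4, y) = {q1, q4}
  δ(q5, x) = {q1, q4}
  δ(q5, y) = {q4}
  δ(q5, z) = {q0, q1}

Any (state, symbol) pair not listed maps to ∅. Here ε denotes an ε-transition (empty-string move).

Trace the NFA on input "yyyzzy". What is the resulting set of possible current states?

Start: ε-closure({q0}) = {q0, q1}.
Read 'y': q0→{q3, q4}, q1→{q1, q4}; now {q1, q3, q4}.
Read 'y': q1→{q1, q4}, q3→{q0, q2, q5}, q4→{q1, q4}; now {q0, q1, q2, q4, q5}.
Read 'y': q0→{q3, q4}, q1→{q1, q4}, q2→{q3, q4}, q4→{q1, q4}, q5→{q4}; now {q1, q3, q4}.
Read 'z': q1→∅, q3→{q3, q4, q5}, q4→∅; now {q3, q4, q5}.
Read 'z': q3→{q3, q4, q5}, q4→∅, q5→{q0, q1}; now {q0, q1, q3, q4, q5}.
Read 'y': q0→{q3, q4}, q1→{q1, q4}, q3→{q0, q2, q5}, q4→{q1, q4}, q5→{q4}; now {q0, q1, q2, q3, q4, q5}.

{q0, q1, q2, q3, q4, q5}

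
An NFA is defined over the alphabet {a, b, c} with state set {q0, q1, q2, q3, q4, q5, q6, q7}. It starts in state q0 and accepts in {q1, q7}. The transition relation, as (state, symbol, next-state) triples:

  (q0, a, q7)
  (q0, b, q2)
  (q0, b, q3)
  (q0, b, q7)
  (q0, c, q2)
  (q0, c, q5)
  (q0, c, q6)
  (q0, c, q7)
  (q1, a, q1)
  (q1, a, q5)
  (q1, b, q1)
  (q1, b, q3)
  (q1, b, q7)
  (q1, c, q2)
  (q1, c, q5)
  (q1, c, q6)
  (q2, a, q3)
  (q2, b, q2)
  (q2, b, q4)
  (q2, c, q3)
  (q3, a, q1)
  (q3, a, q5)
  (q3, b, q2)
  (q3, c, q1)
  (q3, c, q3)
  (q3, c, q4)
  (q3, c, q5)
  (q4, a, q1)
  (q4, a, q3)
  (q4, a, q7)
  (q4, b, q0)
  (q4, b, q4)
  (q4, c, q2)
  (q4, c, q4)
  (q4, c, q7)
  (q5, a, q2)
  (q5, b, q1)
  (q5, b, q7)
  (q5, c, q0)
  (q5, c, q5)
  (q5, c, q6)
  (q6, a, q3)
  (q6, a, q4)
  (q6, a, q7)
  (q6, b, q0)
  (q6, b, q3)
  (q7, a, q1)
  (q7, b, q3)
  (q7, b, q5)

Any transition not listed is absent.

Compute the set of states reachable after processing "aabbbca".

{q1, q2, q3, q4, q5, q7}

Start in {q0}.
Read 'a': q0→{q7}; now {q7}.
Read 'a': q7→{q1}; now {q1}.
Read 'b': q1→{q1, q3, q7}; now {q1, q3, q7}.
Read 'b': q1→{q1, q3, q7}, q3→{q2}, q7→{q3, q5}; now {q1, q2, q3, q5, q7}.
Read 'b': q1→{q1, q3, q7}, q2→{q2, q4}, q3→{q2}, q5→{q1, q7}, q7→{q3, q5}; now {q1, q2, q3, q4, q5, q7}.
Read 'c': q1→{q2, q5, q6}, q2→{q3}, q3→{q1, q3, q4, q5}, q4→{q2, q4, q7}, q5→{q0, q5, q6}, q7→∅; now {q0, q1, q2, q3, q4, q5, q6, q7}.
Read 'a': q0→{q7}, q1→{q1, q5}, q2→{q3}, q3→{q1, q5}, q4→{q1, q3, q7}, q5→{q2}, q6→{q3, q4, q7}, q7→{q1}; now {q1, q2, q3, q4, q5, q7}.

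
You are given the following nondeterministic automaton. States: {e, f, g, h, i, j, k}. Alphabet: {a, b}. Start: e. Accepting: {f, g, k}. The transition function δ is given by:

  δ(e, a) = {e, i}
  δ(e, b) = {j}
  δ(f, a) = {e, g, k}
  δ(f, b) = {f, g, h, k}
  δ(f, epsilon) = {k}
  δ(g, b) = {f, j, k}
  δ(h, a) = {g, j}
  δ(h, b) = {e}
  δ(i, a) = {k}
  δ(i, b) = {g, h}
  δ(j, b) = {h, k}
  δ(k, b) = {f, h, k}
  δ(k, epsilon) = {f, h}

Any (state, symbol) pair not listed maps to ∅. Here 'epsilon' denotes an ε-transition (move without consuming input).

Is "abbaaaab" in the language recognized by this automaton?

Start in {e}.
Read 'a': e→{e, i}; now {e, i}.
Read 'b': e→{j}, i→{g, h}; now {g, h, j}.
Read 'b': g→{f, j, k}, h→{e}, j→{h, k}; now {e, f, h, j, k}.
Read 'a': e→{e, i}, f→{e, g, k}, h→{g, j}, j→∅, k→∅; union {e, g, i, j, k}; ε-closure = {e, f, g, h, i, j, k}.
Read 'a': e→{e, i}, f→{e, g, k}, g→∅, h→{g, j}, i→{k}, j→∅, k→∅; union {e, g, i, j, k}; ε-closure = {e, f, g, h, i, j, k}.
Read 'a': e→{e, i}, f→{e, g, k}, g→∅, h→{g, j}, i→{k}, j→∅, k→∅; union {e, g, i, j, k}; ε-closure = {e, f, g, h, i, j, k}.
Read 'a': e→{e, i}, f→{e, g, k}, g→∅, h→{g, j}, i→{k}, j→∅, k→∅; union {e, g, i, j, k}; ε-closure = {e, f, g, h, i, j, k}.
Read 'b': e→{j}, f→{f, g, h, k}, g→{f, j, k}, h→{e}, i→{g, h}, j→{h, k}, k→{f, h, k}; now {e, f, g, h, j, k}.
The final set {e, f, g, h, j, k} contains the accepting states f, g, k.

Yes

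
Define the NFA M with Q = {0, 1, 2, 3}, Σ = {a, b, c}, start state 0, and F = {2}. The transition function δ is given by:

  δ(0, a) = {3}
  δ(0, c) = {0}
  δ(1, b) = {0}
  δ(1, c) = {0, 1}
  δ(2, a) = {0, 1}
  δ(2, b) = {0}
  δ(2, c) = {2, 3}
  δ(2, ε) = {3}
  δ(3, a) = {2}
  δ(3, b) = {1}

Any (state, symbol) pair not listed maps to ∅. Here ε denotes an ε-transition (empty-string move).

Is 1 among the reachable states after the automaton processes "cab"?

Yes

Start in {0}.
Read 'c': 0→{0}; now {0}.
Read 'a': 0→{3}; now {3}.
Read 'b': 3→{1}; now {1}.
State 1 is in {1}.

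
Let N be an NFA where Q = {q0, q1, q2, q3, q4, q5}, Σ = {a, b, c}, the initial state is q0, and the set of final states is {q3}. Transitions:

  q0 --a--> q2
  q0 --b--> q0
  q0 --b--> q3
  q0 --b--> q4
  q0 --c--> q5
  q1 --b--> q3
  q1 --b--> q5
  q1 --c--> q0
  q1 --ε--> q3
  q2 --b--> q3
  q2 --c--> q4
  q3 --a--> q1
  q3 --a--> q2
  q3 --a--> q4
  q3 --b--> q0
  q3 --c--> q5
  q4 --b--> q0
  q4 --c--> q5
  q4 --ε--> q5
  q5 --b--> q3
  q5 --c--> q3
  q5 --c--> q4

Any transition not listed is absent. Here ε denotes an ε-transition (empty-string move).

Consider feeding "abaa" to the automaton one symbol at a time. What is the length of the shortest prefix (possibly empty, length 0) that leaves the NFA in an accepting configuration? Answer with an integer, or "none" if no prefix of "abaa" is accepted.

Start in {q0}.
Read 'a': q0→{q2}; now {q2}.
Read 'b': q2→{q3}; now {q3}.
None of the earlier sets intersect F, but {q3} does.

2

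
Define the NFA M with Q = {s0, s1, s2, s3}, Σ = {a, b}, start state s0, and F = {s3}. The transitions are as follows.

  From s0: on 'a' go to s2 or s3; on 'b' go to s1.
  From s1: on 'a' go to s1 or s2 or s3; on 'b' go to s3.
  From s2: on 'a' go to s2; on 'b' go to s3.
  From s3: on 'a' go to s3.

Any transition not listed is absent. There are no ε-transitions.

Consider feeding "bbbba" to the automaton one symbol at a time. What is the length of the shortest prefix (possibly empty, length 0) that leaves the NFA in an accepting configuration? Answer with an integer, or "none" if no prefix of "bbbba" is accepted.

Start in {s0}.
Read 'b': s0→{s1}; now {s1}.
Read 'b': s1→{s3}; now {s3}.
None of the earlier sets intersect F, but {s3} does.

2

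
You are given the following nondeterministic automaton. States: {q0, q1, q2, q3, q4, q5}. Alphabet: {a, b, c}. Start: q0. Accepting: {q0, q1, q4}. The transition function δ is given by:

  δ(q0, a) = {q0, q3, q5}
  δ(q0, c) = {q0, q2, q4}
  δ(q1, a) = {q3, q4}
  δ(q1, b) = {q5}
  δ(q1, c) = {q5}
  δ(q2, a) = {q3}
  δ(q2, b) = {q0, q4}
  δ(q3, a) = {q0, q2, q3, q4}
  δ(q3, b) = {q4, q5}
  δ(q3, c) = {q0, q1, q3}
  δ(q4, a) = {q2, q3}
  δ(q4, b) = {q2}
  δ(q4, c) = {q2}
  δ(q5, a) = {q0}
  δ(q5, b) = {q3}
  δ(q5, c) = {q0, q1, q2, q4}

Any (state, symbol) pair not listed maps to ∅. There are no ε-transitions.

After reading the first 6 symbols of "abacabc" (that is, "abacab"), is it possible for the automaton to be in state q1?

No

Start in {q0}.
Read 'a': q0→{q0, q3, q5}; now {q0, q3, q5}.
Read 'b': q0→∅, q3→{q4, q5}, q5→{q3}; now {q3, q4, q5}.
Read 'a': q3→{q0, q2, q3, q4}, q4→{q2, q3}, q5→{q0}; now {q0, q2, q3, q4}.
Read 'c': q0→{q0, q2, q4}, q2→∅, q3→{q0, q1, q3}, q4→{q2}; now {q0, q1, q2, q3, q4}.
Read 'a': q0→{q0, q3, q5}, q1→{q3, q4}, q2→{q3}, q3→{q0, q2, q3, q4}, q4→{q2, q3}; now {q0, q2, q3, q4, q5}.
Read 'b': q0→∅, q2→{q0, q4}, q3→{q4, q5}, q4→{q2}, q5→{q3}; now {q0, q2, q3, q4, q5}.
State q1 is not in {q0, q2, q3, q4, q5}.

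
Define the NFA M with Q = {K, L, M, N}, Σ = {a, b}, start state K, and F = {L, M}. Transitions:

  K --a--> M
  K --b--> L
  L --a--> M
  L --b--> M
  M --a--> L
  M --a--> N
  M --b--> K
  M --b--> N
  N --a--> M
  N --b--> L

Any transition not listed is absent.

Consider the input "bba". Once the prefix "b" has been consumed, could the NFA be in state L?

Start in {K}.
Read 'b': {K} → {L}.
State L is in {L}.

Yes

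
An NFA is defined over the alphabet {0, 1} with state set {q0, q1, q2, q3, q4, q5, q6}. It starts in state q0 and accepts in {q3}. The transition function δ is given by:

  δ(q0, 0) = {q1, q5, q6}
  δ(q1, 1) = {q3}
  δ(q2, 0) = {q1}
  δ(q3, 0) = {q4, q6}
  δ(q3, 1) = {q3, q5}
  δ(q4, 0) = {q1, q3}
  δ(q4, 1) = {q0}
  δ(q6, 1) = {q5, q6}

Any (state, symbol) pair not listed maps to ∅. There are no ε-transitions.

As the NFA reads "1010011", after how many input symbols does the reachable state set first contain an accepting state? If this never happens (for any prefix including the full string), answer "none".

none

Start in {q0}.
Read '1': q0→∅; now ∅.
The set is empty and remains empty for the remaining 6 symbols.
No reachable set along the way intersects F.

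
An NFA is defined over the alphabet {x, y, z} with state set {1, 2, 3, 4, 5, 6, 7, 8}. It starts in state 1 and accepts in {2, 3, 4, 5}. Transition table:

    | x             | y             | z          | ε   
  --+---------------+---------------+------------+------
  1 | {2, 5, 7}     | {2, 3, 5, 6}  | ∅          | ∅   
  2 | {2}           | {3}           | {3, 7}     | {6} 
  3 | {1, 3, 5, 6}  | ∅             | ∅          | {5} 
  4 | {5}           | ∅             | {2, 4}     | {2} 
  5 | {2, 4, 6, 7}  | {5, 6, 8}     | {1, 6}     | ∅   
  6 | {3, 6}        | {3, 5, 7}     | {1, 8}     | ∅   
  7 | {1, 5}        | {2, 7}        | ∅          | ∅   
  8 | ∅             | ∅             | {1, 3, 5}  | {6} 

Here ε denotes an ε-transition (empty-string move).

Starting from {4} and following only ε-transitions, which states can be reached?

{2, 4, 6}

Begin with {4}.
ε-move 4 → 2; add 2.
ε-move 2 → 6; add 6.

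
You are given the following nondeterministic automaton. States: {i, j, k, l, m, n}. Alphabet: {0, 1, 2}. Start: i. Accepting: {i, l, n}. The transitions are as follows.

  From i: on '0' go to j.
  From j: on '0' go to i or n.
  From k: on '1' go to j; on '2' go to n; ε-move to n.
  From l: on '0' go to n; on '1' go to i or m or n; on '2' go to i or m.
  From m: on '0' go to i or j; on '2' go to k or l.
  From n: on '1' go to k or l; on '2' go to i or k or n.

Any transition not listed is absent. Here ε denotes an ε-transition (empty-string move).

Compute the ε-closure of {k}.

{k, n}

Begin with {k}.
ε-move k → n; add n.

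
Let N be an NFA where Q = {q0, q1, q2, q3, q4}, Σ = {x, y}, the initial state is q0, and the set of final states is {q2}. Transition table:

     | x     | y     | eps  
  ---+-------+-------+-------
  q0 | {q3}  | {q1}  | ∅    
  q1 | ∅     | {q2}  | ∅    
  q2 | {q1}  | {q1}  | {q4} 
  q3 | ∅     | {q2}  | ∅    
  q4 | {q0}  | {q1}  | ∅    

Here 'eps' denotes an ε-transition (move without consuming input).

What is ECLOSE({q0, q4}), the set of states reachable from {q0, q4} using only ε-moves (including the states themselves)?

Begin with {q0, q4}.
No ε-moves leave this set, so the closure equals the set itself.

{q0, q4}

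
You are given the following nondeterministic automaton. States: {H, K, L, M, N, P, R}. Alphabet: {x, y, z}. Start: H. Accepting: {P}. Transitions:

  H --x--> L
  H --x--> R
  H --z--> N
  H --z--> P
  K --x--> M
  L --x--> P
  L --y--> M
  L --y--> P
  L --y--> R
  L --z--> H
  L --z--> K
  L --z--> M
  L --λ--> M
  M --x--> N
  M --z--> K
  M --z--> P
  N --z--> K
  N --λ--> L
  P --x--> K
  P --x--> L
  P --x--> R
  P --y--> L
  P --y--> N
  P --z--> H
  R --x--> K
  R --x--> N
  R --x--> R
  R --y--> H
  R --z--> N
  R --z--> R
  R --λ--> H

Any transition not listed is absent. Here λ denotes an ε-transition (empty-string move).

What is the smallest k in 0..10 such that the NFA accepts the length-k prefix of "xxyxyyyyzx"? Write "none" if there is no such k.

2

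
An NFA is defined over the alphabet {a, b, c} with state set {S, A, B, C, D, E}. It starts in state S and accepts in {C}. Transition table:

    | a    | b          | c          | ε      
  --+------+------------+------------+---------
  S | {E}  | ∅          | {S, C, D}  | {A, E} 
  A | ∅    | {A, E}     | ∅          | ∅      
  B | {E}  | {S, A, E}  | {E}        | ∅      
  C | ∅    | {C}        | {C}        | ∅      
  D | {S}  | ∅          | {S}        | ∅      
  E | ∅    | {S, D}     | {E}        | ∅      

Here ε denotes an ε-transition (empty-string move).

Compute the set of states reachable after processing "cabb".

Start: ε-closure({S}) = {S, A, E}.
Read 'c': S→{S, C, D}, A→∅, E→{E}; union {S, C, D, E}; ε-closure = {S, A, C, D, E}.
Read 'a': S→{E}, A→∅, C→∅, D→{S}, E→∅; union {S, E}; ε-closure = {S, A, E}.
Read 'b': S→∅, A→{A, E}, E→{S, D}; now {S, A, D, E}.
Read 'b': S→∅, A→{A, E}, D→∅, E→{S, D}; now {S, A, D, E}.

{S, A, D, E}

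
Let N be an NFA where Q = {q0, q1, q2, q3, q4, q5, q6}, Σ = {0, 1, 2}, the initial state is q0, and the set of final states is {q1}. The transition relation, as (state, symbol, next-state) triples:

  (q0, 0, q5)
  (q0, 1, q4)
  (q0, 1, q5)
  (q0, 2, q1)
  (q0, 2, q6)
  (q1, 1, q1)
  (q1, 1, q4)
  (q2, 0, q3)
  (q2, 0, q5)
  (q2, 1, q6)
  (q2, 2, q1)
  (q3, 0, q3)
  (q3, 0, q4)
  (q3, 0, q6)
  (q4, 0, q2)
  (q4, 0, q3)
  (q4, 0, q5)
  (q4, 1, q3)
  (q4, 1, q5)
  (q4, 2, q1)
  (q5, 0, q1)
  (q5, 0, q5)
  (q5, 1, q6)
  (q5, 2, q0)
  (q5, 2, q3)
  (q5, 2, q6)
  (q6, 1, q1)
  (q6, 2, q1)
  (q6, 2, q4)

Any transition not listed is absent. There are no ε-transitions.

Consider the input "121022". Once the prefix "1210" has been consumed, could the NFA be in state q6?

No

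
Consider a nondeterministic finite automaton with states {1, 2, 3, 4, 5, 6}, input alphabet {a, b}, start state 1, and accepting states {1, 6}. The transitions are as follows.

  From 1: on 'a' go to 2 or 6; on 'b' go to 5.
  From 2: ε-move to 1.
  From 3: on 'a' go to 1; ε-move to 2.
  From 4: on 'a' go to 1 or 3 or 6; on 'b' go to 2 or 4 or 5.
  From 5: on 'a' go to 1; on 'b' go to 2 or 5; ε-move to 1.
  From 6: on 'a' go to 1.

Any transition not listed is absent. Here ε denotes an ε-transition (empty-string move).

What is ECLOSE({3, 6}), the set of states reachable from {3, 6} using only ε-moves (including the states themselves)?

Begin with {3, 6}.
ε-move 3 → 2; add 2.
ε-move 2 → 1; add 1.

{1, 2, 3, 6}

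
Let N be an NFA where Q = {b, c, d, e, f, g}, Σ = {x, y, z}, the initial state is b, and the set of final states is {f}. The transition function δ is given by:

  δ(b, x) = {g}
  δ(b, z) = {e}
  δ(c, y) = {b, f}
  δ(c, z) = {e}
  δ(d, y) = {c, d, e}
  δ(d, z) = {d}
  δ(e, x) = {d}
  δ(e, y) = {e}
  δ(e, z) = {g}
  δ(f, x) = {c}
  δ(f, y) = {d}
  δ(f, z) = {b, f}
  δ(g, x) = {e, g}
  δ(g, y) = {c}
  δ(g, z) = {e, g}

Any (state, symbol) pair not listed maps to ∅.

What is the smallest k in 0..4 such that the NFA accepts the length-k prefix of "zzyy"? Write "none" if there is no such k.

4

Start in {b}.
Read 'z': b→{e}; now {e}.
Read 'z': e→{g}; now {g}.
Read 'y': g→{c}; now {c}.
Read 'y': c→{b, f}; now {b, f}.
None of the earlier sets intersect F, but {b, f} does.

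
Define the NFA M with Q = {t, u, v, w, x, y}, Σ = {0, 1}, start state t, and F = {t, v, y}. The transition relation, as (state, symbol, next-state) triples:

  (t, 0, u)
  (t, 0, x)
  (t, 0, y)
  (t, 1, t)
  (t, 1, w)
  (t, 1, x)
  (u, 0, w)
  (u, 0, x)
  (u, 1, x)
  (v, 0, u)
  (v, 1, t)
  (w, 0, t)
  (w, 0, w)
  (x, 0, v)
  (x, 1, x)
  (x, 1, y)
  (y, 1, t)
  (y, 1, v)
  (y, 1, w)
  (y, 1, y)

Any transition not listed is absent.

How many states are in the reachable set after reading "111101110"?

6

Start in {t}.
Read '1': {t} → {t, w, x}.
Read '1': {t, w, x} → {t, w, x, y}.
Read '1': {t, w, x, y} → {t, v, w, x, y}.
Read '1': {t, v, w, x, y} → {t, v, w, x, y}.
Read '0': {t, v, w, x, y} → {t, u, v, w, x, y}.
Read '1': {t, u, v, w, x, y} → {t, v, w, x, y}.
Read '1': {t, v, w, x, y} → {t, v, w, x, y}.
Read '1': {t, v, w, x, y} → {t, v, w, x, y}.
Read '0': {t, v, w, x, y} → {t, u, v, w, x, y}.
That set has 6 states.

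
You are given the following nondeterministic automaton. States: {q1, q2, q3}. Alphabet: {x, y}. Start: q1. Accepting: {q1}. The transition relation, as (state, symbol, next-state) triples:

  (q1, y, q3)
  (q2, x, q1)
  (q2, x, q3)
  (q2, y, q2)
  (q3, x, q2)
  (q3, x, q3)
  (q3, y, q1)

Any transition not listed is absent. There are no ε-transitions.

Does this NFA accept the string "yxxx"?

Yes

Start in {q1}.
Read 'y': {q1} → {q3}.
Read 'x': {q3} → {q2, q3}.
Read 'x': {q2, q3} → {q1, q2, q3}.
Read 'x': {q1, q2, q3} → {q1, q2, q3}.
The final set {q1, q2, q3} contains the accepting state q1.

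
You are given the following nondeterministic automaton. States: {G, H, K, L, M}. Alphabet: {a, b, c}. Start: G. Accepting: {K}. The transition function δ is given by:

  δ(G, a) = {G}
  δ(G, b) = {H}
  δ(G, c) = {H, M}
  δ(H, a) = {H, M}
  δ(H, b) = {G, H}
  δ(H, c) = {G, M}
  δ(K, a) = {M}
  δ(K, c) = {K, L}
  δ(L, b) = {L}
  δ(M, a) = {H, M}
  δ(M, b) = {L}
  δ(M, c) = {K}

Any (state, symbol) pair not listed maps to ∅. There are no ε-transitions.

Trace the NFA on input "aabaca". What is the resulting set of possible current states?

{G, H, M}

Start in {G}.
Read 'a': G→{G}; now {G}.
Read 'a': G→{G}; now {G}.
Read 'b': G→{H}; now {H}.
Read 'a': H→{H, M}; now {H, M}.
Read 'c': H→{G, M}, M→{K}; now {G, K, M}.
Read 'a': G→{G}, K→{M}, M→{H, M}; now {G, H, M}.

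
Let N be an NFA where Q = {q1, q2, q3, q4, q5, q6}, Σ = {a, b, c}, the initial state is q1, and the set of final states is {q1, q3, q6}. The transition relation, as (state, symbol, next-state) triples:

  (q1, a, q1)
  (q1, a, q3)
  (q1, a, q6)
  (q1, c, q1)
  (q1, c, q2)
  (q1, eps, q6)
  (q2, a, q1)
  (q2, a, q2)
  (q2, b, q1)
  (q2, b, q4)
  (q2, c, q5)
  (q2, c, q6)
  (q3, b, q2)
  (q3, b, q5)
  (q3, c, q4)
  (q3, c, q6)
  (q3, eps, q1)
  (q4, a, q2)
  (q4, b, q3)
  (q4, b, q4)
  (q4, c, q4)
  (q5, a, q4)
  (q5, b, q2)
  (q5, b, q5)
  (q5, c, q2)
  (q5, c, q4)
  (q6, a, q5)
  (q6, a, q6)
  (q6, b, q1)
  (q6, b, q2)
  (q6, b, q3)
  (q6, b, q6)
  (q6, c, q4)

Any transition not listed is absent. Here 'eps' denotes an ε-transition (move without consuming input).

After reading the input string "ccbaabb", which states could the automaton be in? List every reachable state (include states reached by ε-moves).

{q1, q2, q3, q4, q5, q6}

Start: ε-closure({q1}) = {q1, q6}.
Read 'c': q1→{q1, q2}, q6→{q4}; union {q1, q2, q4}; ε-closure = {q1, q2, q4, q6}.
Read 'c': q1→{q1, q2}, q2→{q5, q6}, q4→{q4}, q6→{q4}; now {q1, q2, q4, q5, q6}.
Read 'b': q1→∅, q2→{q1, q4}, q4→{q3, q4}, q5→{q2, q5}, q6→{q1, q2, q3, q6}; now {q1, q2, q3, q4, q5, q6}.
Read 'a': q1→{q1, q3, q6}, q2→{q1, q2}, q3→∅, q4→{q2}, q5→{q4}, q6→{q5, q6}; now {q1, q2, q3, q4, q5, q6}.
Read 'a': q1→{q1, q3, q6}, q2→{q1, q2}, q3→∅, q4→{q2}, q5→{q4}, q6→{q5, q6}; now {q1, q2, q3, q4, q5, q6}.
Read 'b': q1→∅, q2→{q1, q4}, q3→{q2, q5}, q4→{q3, q4}, q5→{q2, q5}, q6→{q1, q2, q3, q6}; now {q1, q2, q3, q4, q5, q6}.
Read 'b': q1→∅, q2→{q1, q4}, q3→{q2, q5}, q4→{q3, q4}, q5→{q2, q5}, q6→{q1, q2, q3, q6}; now {q1, q2, q3, q4, q5, q6}.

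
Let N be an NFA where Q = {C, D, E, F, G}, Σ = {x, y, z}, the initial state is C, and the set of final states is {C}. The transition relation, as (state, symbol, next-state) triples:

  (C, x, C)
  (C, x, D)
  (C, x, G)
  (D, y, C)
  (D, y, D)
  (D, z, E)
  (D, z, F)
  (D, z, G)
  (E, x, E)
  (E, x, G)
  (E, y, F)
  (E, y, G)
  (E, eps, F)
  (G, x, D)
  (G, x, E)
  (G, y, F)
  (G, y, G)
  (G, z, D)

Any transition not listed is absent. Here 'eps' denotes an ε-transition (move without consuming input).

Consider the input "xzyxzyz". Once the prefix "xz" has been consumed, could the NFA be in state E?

Yes

Start in {C}.
Read 'x': {C} → {C, D, G}.
Read 'z': {C, D, G} → {D, E, F, G}.
State E is in {D, E, F, G}.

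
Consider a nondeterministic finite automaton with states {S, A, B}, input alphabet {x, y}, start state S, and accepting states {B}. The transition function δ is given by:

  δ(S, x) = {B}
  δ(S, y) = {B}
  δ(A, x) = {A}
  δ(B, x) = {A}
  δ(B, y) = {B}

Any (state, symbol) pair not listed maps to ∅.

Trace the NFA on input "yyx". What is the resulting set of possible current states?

Start in {S}.
Read 'y': S→{B}; now {B}.
Read 'y': B→{B}; now {B}.
Read 'x': B→{A}; now {A}.

{A}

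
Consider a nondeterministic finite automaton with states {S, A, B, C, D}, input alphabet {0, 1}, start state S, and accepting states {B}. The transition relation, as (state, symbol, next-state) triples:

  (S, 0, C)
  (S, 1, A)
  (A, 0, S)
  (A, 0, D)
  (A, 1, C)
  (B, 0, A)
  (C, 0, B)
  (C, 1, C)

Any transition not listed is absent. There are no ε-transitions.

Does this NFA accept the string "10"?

No

Start in {S}.
Read '1': S→{A}; now {A}.
Read '0': A→{S, D}; now {S, D}.
The final set {S, D} contains no accepting state.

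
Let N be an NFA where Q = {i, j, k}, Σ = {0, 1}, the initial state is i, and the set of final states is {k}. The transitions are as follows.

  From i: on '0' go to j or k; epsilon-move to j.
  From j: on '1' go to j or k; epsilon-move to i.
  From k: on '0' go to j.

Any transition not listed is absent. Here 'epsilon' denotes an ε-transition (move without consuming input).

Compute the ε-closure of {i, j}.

{i, j}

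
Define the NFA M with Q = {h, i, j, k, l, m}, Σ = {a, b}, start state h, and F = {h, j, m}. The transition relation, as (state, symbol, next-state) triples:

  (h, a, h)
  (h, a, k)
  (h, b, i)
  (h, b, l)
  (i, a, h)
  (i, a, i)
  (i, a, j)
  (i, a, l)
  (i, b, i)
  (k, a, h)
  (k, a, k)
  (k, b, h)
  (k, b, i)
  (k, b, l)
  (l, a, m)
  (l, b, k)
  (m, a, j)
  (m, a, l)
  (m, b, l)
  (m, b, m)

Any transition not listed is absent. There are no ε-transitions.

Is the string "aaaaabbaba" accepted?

Start in {h}.
Read 'a': h→{h, k}; now {h, k}.
Read 'a': h→{h, k}, k→{h, k}; now {h, k}.
Read 'a': h→{h, k}, k→{h, k}; now {h, k}.
Read 'a': h→{h, k}, k→{h, k}; now {h, k}.
Read 'a': h→{h, k}, k→{h, k}; now {h, k}.
Read 'b': h→{i, l}, k→{h, i, l}; now {h, i, l}.
Read 'b': h→{i, l}, i→{i}, l→{k}; now {i, k, l}.
Read 'a': i→{h, i, j, l}, k→{h, k}, l→{m}; now {h, i, j, k, l, m}.
Read 'b': h→{i, l}, i→{i}, j→∅, k→{h, i, l}, l→{k}, m→{l, m}; now {h, i, k, l, m}.
Read 'a': h→{h, k}, i→{h, i, j, l}, k→{h, k}, l→{m}, m→{j, l}; now {h, i, j, k, l, m}.
The final set {h, i, j, k, l, m} contains the accepting states h, j, m.

Yes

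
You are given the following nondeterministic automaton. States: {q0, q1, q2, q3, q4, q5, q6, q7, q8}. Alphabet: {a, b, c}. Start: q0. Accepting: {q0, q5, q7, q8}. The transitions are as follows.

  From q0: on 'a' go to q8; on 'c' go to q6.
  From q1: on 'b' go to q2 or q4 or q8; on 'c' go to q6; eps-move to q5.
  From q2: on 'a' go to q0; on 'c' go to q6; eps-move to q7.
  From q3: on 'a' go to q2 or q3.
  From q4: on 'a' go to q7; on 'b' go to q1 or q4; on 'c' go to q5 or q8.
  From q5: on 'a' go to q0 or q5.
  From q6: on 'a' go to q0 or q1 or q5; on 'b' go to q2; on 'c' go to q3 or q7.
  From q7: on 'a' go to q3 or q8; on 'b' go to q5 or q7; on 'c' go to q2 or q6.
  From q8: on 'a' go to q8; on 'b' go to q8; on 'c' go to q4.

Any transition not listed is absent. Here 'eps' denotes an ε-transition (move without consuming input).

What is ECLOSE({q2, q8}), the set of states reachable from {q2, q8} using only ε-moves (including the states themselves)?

Begin with {q2, q8}.
ε-move q2 → q7; add q7.

{q2, q7, q8}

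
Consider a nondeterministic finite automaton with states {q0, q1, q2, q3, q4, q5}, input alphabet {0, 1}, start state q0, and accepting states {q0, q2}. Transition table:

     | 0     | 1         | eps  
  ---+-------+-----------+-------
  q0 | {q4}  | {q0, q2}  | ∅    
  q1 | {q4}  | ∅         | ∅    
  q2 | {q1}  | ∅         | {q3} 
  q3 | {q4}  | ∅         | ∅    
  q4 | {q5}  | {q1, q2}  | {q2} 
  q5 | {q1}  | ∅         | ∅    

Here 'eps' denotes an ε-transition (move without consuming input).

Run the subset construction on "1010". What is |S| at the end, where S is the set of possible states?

4

Start in {q0}.
Read '1': q0→{q0, q2}; union {q0, q2}; ε-closure = {q0, q2, q3}.
Read '0': q0→{q4}, q2→{q1}, q3→{q4}; union {q1, q4}; ε-closure = {q1, q2, q3, q4}.
Read '1': q1→∅, q2→∅, q3→∅, q4→{q1, q2}; union {q1, q2}; ε-closure = {q1, q2, q3}.
Read '0': q1→{q4}, q2→{q1}, q3→{q4}; union {q1, q4}; ε-closure = {q1, q2, q3, q4}.
That set has 4 states.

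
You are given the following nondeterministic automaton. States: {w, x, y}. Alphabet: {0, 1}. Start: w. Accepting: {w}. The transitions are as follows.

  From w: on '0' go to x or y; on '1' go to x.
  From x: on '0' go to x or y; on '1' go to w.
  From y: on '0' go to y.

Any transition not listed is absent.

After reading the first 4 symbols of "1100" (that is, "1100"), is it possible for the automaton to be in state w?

No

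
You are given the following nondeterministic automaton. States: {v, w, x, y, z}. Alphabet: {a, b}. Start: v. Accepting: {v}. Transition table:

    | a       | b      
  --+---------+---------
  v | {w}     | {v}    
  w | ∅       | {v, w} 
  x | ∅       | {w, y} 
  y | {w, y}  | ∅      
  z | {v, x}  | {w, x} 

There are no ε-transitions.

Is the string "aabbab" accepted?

Start in {v}.
Read 'a': v→{w}; now {w}.
Read 'a': w→∅; now ∅.
The set is empty and remains empty for the remaining 4 symbols.
The final set ∅ contains no accepting state.

No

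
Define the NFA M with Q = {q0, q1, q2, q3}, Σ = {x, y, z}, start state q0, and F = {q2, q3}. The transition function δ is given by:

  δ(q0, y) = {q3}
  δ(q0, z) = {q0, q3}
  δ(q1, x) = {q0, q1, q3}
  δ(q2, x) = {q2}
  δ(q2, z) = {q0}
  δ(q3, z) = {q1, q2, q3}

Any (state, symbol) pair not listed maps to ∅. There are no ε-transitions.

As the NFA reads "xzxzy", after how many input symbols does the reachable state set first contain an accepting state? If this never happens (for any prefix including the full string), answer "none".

none

Start in {q0}.
Read 'x': q0→∅; now ∅.
The set is empty and remains empty for the remaining 4 symbols.
No reachable set along the way intersects F.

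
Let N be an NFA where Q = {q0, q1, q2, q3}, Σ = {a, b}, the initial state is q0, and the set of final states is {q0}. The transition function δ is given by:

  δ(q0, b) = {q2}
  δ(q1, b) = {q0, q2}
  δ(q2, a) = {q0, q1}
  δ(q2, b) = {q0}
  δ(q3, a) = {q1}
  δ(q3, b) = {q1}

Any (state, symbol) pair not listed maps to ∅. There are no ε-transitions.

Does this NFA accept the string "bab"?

Yes

Start in {q0}.
Read 'b': q0→{q2}; now {q2}.
Read 'a': q2→{q0, q1}; now {q0, q1}.
Read 'b': q0→{q2}, q1→{q0, q2}; now {q0, q2}.
The final set {q0, q2} contains the accepting state q0.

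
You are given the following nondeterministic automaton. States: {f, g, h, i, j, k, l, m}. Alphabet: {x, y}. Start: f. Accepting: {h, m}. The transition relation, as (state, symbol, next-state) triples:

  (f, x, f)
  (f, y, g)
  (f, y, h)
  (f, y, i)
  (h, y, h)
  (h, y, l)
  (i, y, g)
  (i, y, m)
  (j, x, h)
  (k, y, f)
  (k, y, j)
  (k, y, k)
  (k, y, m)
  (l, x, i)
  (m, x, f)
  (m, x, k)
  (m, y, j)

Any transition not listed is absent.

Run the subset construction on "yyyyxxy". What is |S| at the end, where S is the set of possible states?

0

Start in {f}.
Read 'y': {f} → {g, h, i}.
Read 'y': {g, h, i} → {g, h, l, m}.
Read 'y': {g, h, l, m} → {h, j, l}.
Read 'y': {h, j, l} → {h, l}.
Read 'x': {h, l} → {i}.
Read 'x': {i} → ∅.
The set is empty and remains empty for the remaining 1 symbol.
That set has 0 states.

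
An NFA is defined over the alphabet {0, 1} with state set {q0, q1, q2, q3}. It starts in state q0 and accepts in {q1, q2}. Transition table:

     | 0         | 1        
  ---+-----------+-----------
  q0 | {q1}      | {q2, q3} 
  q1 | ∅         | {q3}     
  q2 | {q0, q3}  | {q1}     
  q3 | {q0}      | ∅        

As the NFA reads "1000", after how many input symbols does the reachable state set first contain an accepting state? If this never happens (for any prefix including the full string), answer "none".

1

Start in {q0}.
Read '1': q0→{q2, q3}; now {q2, q3}.
None of the earlier sets intersect F, but {q2, q3} does.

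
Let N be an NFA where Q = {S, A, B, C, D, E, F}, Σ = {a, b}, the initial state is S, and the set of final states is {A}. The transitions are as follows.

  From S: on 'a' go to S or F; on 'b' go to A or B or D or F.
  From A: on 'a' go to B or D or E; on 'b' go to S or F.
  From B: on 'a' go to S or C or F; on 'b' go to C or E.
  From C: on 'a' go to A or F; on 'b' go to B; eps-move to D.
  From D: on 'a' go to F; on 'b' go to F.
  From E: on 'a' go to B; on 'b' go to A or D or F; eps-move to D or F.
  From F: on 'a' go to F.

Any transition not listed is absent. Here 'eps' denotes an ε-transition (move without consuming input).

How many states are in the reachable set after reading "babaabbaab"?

Start in {S}.
Read 'b': {S} → {A, B, D, F}.
Read 'a': {A, B, D, F} → {S, B, C, D, E, F}.
Read 'b': {S, B, C, D, E, F} → {A, B, C, D, E, F}.
Read 'a': {A, B, C, D, E, F} → {S, A, B, C, D, E, F}.
Read 'a': {S, A, B, C, D, E, F} → {S, A, B, C, D, E, F}.
Read 'b': {S, A, B, C, D, E, F} → {S, A, B, C, D, E, F}.
Read 'b': {S, A, B, C, D, E, F} → {S, A, B, C, D, E, F}.
Read 'a': {S, A, B, C, D, E, F} → {S, A, B, C, D, E, F}.
Read 'a': {S, A, B, C, D, E, F} → {S, A, B, C, D, E, F}.
Read 'b': {S, A, B, C, D, E, F} → {S, A, B, C, D, E, F}.
That set has 7 states.

7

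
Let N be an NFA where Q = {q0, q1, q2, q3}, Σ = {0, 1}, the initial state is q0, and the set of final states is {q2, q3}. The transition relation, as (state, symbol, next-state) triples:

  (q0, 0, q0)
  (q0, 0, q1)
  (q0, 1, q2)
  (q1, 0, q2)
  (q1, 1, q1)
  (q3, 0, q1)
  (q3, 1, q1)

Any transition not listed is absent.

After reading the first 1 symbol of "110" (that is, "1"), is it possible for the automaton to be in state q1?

No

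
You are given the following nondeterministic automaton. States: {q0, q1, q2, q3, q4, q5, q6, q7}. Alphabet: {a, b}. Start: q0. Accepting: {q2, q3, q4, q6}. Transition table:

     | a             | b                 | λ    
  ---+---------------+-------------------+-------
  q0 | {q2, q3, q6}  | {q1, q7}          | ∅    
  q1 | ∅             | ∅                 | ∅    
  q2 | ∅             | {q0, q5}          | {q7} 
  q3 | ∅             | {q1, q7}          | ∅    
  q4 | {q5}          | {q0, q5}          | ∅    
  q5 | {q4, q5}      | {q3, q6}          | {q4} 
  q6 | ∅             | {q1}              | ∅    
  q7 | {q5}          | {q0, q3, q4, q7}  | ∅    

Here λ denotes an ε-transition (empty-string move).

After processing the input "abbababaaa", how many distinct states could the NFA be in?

Start in {q0}.
Read 'a': {q0} → {q2, q3, q6, q7}.
Read 'b': {q2, q3, q6, q7} → {q0, q1, q3, q4, q5, q7}.
Read 'b': {q0, q1, q3, q4, q5, q7} → {q0, q1, q3, q4, q5, q6, q7}.
Read 'a': {q0, q1, q3, q4, q5, q6, q7} → {q2, q3, q4, q5, q6, q7}.
Read 'b': {q2, q3, q4, q5, q6, q7} → {q0, q1, q3, q4, q5, q6, q7}.
Read 'a': {q0, q1, q3, q4, q5, q6, q7} → {q2, q3, q4, q5, q6, q7}.
Read 'b': {q2, q3, q4, q5, q6, q7} → {q0, q1, q3, q4, q5, q6, q7}.
Read 'a': {q0, q1, q3, q4, q5, q6, q7} → {q2, q3, q4, q5, q6, q7}.
Read 'a': {q2, q3, q4, q5, q6, q7} → {q4, q5}.
Read 'a': {q4, q5} → {q4, q5}.
That set has 2 states.

2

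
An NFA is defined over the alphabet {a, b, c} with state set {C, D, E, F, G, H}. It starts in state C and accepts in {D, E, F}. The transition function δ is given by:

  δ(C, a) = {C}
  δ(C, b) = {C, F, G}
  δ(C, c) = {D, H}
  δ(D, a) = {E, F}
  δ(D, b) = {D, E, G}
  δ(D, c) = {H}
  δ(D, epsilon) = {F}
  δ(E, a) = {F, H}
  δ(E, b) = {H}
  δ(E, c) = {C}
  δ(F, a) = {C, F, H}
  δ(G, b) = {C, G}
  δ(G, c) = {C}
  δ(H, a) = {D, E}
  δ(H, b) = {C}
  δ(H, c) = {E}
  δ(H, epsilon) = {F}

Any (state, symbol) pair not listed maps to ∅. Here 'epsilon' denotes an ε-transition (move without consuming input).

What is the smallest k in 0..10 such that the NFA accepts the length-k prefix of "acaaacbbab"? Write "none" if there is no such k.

Start in {C}.
Read 'a': C→{C}; now {C}.
Read 'c': C→{D, H}; union {D, H}; ε-closure = {D, F, H}.
None of the earlier sets intersect F, but {D, F, H} does.

2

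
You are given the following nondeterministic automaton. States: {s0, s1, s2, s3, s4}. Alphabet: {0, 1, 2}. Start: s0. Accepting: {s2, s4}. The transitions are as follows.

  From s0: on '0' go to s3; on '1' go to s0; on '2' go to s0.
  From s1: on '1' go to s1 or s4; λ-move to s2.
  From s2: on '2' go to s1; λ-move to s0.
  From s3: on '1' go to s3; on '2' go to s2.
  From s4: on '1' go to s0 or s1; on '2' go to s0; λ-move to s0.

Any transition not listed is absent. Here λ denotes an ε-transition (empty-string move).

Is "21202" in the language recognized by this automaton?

Start in {s0}.
Read '2': s0→{s0}; now {s0}.
Read '1': s0→{s0}; now {s0}.
Read '2': s0→{s0}; now {s0}.
Read '0': s0→{s3}; now {s3}.
Read '2': s3→{s2}; union {s2}; ε-closure = {s0, s2}.
The final set {s0, s2} contains the accepting state s2.

Yes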